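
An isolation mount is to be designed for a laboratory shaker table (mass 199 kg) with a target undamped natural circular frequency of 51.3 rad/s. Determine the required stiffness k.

524000 N/m

k = m·ω_n² = 199 × 51.30² = 199 × 2632 = 523700 N/m.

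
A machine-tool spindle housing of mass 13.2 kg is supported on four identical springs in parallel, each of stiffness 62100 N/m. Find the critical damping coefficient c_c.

3620 N·s/m

Parallel springs add: k_eq = 4 × 62100 = 248400 N/m.
c_c = 2√(k_eq·m) = 2√(248400 × 13.2) = 2 × 1811 = 3622 N·s/m.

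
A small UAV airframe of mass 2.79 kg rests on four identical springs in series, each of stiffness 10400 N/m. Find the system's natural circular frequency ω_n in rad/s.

30.5 rad/s

Series springs: 1/k_eq = 4/10400, so k_eq = 10400/4 = 2600 N/m.
ω_n = √(k_eq/m) = √(2600/2.79) = √931.9 = 30.53 rad/s.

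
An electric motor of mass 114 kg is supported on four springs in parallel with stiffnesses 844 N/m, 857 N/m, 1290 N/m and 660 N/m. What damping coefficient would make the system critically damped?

1290 N·s/m

Parallel springs add: k_eq = 844 + 857 + 1290 + 660 = 3651 N/m.
c_c = 2√(k_eq·m) = 2√(3651 × 114) = 2 × 645.1 = 1290 N·s/m.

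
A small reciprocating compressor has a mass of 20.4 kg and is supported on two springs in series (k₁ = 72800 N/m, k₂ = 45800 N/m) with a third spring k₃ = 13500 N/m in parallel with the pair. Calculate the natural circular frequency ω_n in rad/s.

45.2 rad/s

Series pair: k_s = k₁k₂/(k₁+k₂) = (72800)(45800)/(72800 + 45800) = 28110 N/m. In parallel with k₃: k_eq = 28110 + 13500 = 41610 N/m.
ω_n = √(k_eq/m) = √(41610/20.4) = √2040 = 45.16 rad/s.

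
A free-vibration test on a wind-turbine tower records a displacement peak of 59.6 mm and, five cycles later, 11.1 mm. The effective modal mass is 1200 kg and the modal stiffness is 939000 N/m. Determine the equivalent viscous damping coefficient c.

Logarithmic decrement δ = (1/n)·ln(x₀/x_n) = (1/5)·ln(59.6/11.1) = (1/5)·ln(5.369) = 0.3361.
ζ = δ/√(4π² + δ²) = 0.3361/√(39.48 + 0.113) = 0.3361/6.292 = 0.05342.
c = ζ · 2√(km) = 0.05342 × 2√(939000 × 1200) = 0.05342 × 67140 = 3587 N·s/m.

3590 N·s/m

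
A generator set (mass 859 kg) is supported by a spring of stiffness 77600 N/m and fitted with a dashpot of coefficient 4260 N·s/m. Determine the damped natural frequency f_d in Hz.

ω_n = √(k/m) = √(77600/859) = 9.505 rad/s.
Critical damping c_c = 2√(k·m) = 2√(77600 × 859) = 16330 N·s/m, so ζ = c/c_c = 4260/16330 = 0.2609.
ω_d = ω_n√(1 − ζ²) = 9.505 × √(1 − 0.0681) = 9.175 rad/s.
f_d = ω_d/(2π) = 1.460 Hz.

1.46 Hz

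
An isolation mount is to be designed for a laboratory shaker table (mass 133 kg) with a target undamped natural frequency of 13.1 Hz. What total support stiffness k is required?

901000 N/m

ω_n = 2πf_n = 2π × 13.1 = 82.31 rad/s.
k = m·ω_n² = 133 × 82.31² = 133 × 6775 = 901100 N/m.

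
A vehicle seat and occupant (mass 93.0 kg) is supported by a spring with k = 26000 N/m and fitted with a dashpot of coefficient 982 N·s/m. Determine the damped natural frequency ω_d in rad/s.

15.9 rad/s

ω_n = √(k/m) = √(26000/93.0) = 16.72 rad/s.
Critical damping c_c = 2√(k·m) = 2√(26000 × 93.0) = 3110 N·s/m, so ζ = c/c_c = 982/3110 = 0.3158.
ω_d = ω_n√(1 − ζ²) = 16.72 × √(1 − 0.0997) = 15.86 rad/s.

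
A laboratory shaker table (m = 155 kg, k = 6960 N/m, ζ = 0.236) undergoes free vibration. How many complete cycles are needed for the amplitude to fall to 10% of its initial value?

2 cycles

Logarithmic decrement δ = 2πζ/√(1 − ζ²) = 2π × 0.2360/√(1 − 0.0557) = 1.526.
x_n/x₀ = e^(−nδ) ≤ 0.1; take ln: n ≥ ln(1/0.1)/δ = 2.303/1.526 = 1.509.
So 2 complete cycles are required.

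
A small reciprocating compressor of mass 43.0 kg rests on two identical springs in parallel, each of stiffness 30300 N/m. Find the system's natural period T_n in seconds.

Parallel springs add: k_eq = 2 × 30300 = 60600 N/m.
ω_n = √(k_eq/m) = √(60600/43.0) = √1409 = 37.54 rad/s.
T_n = 2π/ω_n = 6.283/37.54 = 0.1674 s.

0.167 s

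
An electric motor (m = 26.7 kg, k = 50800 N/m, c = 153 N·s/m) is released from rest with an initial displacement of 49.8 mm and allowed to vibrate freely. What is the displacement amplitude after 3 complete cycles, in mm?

14.4 mm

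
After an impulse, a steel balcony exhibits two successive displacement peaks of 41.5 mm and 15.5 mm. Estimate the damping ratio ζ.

0.155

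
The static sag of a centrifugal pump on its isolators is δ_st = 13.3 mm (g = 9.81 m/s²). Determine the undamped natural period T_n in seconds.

ω_n = √(g/δ_st) = √(9.81/0.0133) = √737.6 = 27.16 rad/s.
T_n = 2π/ω_n = 6.283/27.16 = 0.2314 s.

0.231 s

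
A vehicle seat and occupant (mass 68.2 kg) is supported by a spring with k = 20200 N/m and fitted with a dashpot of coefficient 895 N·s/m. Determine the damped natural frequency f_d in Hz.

2.53 Hz

ω_n = √(k/m) = √(20200/68.2) = 17.21 rad/s.
Critical damping c_c = 2√(k·m) = 2√(20200 × 68.2) = 2347 N·s/m, so ζ = c/c_c = 895/2347 = 0.3813.
ω_d = ω_n√(1 − ζ²) = 17.21 × √(1 − 0.145) = 15.91 rad/s.
f_d = ω_d/(2π) = 2.532 Hz.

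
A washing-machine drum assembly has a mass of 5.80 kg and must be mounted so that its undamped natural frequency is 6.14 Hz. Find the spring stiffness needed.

8630 N/m

ω_n = 2πf_n = 2π × 6.14 = 38.58 rad/s.
k = m·ω_n² = 5.80 × 38.58² = 5.80 × 1488 = 8632 N/m.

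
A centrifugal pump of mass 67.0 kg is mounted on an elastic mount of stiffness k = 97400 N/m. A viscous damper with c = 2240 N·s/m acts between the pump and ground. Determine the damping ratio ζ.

0.438

ω_n = √(k/m) = √(97400/67.0) = 38.13 rad/s.
Critical damping c_c = 2√(k·m) = 2√(97400 × 67.0) = 5109 N·s/m, so ζ = c/c_c = 2240/5109 = 0.4384.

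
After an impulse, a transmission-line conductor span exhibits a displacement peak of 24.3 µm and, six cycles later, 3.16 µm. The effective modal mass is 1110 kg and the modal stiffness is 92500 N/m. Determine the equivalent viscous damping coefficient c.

Logarithmic decrement δ = (1/n)·ln(x₀/x_n) = (1/6)·ln(24.3/3.16) = (1/6)·ln(7.690) = 0.3400.
ζ = δ/√(4π² + δ²) = 0.3400/√(39.48 + 0.116) = 0.3400/6.292 = 0.05403.
c = ζ · 2√(km) = 0.05403 × 2√(92500 × 1110) = 0.05403 × 20270 = 1095 N·s/m.

1090 N·s/m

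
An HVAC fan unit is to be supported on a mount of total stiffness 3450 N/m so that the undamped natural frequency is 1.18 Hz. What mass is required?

62.8 kg

ω_n = 2πf_n = 2π × 1.18 = 7.414 rad/s.
m = k/ω_n² = 3450/7.414² = 3450/54.97 = 62.76 kg.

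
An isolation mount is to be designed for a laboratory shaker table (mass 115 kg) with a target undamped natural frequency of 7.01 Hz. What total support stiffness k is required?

ω_n = 2πf_n = 2π × 7.01 = 44.05 rad/s.
k = m·ω_n² = 115 × 44.05² = 115 × 1940 = 223100 N/m.

223000 N/m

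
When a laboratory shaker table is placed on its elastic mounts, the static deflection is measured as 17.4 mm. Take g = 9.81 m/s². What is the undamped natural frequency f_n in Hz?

ω_n = √(g/δ_st) = √(9.81/0.0174) = √563.8 = 23.74 rad/s.
f_n = ω_n/(2π) = 23.74/6.283 = 3.779 Hz.

3.78 Hz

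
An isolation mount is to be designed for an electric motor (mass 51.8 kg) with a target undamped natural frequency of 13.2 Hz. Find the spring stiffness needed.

ω_n = 2πf_n = 2π × 13.2 = 82.94 rad/s.
k = m·ω_n² = 51.8 × 82.94² = 51.8 × 6879 = 356300 N/m.

356000 N/m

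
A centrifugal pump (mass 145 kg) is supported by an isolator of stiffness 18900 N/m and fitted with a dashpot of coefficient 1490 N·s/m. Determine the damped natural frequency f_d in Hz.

1.62 Hz

ω_n = √(k/m) = √(18900/145) = 11.42 rad/s.
Critical damping c_c = 2√(k·m) = 2√(18900 × 145) = 3311 N·s/m, so ζ = c/c_c = 1490/3311 = 0.4500.
ω_d = ω_n√(1 − ζ²) = 11.42 × √(1 − 0.203) = 10.20 rad/s.
f_d = ω_d/(2π) = 1.623 Hz.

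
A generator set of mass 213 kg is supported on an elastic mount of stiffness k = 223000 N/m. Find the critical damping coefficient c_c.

c_c = 2√(k·m) = 2√(223000 × 213) = 2 × 6892 = 13780 N·s/m.

13800 N·s/m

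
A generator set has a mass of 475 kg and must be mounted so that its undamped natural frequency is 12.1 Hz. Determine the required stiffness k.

ω_n = 2πf_n = 2π × 12.1 = 76.03 rad/s.
k = m·ω_n² = 475 × 76.03² = 475 × 5780 = 2746000 N/m.

2750000 N/m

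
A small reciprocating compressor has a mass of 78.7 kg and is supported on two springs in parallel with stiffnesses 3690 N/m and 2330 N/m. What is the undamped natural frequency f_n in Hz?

Parallel springs add: k_eq = 3690 + 2330 = 6020 N/m.
ω_n = √(k_eq/m) = √(6020/78.7) = √76.49 = 8.746 rad/s.
f_n = ω_n/(2π) = 8.746/6.283 = 1.392 Hz.

1.39 Hz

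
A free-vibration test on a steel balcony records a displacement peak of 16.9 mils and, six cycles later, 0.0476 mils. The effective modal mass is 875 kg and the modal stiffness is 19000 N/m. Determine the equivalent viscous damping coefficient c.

Logarithmic decrement δ = (1/n)·ln(x₀/x_n) = (1/6)·ln(16.9/0.0476) = (1/6)·ln(355.0) = 0.9787.
ζ = δ/√(4π² + δ²) = 0.9787/√(39.48 + 0.958) = 0.9787/6.359 = 0.1539.
c = ζ · 2√(km) = 0.1539 × 2√(19000 × 875) = 0.1539 × 8155 = 1255 N·s/m.

1260 N·s/m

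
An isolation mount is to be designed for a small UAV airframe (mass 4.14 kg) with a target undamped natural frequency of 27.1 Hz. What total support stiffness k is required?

120000 N/m

ω_n = 2πf_n = 2π × 27.1 = 170.3 rad/s.
k = m·ω_n² = 4.14 × 170.3² = 4.14 × 28990 = 120000 N/m.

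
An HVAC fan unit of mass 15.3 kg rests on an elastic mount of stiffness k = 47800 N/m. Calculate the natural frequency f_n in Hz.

ω_n = √(k/m) = √(47800/15.3) = √3124 = 55.89 rad/s.
f_n = ω_n/(2π) = 55.89/6.283 = 8.896 Hz.

8.90 Hz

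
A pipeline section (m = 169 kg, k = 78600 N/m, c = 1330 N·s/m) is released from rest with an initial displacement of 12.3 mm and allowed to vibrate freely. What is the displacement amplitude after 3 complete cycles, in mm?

0.372 mm

ζ = c/(2√(km)) = 1330/(2√(78600 × 169)) = 1330/7289 = 0.1825.
Logarithmic decrement δ = 2πζ/√(1 − ζ²) = 2π × 0.1825/√(1 − 0.0333) = 1.166.
After n cycles, x_n/x₀ = e^(−nδ), so x_3 = 12.3 × e^(−3 × 1.166) = 12.3 × 0.03026 = 0.3722 mm.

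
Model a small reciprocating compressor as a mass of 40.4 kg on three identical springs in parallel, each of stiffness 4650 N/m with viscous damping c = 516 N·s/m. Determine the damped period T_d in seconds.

0.360 s

Parallel springs add: k_eq = 3 × 4650 = 13950 N/m.
ω_n = √(k_eq/m) = √(13950/40.4) = 18.58 rad/s.
Critical damping c_c = 2√(k_eq·m) = 2√(13950 × 40.4) = 1501 N·s/m, so ζ = c/c_c = 516/1501 = 0.3437.
ω_d = ω_n√(1 − ζ²) = 18.58 × √(1 − 0.118) = 17.45 rad/s.
T_d = 2π/ω_d = 0.3601 s.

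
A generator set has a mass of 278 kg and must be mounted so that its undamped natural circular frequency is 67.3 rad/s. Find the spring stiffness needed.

k = m·ω_n² = 278 × 67.30² = 278 × 4529 = 1259000 N/m.

1260000 N/m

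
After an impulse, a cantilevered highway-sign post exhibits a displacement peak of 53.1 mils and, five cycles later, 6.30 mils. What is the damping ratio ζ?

Logarithmic decrement δ = (1/n)·ln(x₀/x_n) = (1/5)·ln(53.1/6.30) = (1/5)·ln(8.429) = 0.4263.
ζ = δ/√(4π² + δ²) = 0.4263/√(39.48 + 0.182) = 0.4263/6.298 = 0.06770.

0.0677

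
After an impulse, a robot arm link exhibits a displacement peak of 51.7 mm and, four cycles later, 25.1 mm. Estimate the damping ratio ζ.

Logarithmic decrement δ = (1/n)·ln(x₀/x_n) = (1/4)·ln(51.7/25.1) = (1/4)·ln(2.060) = 0.1806.
ζ = δ/√(4π² + δ²) = 0.1806/√(39.48 + 0.0326) = 0.1806/6.286 = 0.02874.

0.0287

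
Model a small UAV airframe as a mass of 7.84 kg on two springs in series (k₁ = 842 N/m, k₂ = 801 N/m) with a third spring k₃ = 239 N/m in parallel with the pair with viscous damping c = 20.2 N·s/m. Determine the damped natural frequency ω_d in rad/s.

9.01 rad/s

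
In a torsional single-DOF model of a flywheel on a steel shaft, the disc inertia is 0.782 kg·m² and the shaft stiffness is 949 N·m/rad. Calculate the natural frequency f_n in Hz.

5.54 Hz

ω_n = √(k_t/J) = √(949/0.782) = √1214 = 34.84 rad/s.
f_n = ω_n/(2π) = 34.84/6.283 = 5.544 Hz.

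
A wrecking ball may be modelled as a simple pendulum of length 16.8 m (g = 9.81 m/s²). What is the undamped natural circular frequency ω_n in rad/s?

0.764 rad/s

For a simple pendulum ω_n = √(g/L) = √(9.81/16.8) = √0.5839 = 0.7642 rad/s.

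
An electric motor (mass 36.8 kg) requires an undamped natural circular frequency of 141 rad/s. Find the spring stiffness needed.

732000 N/m

k = m·ω_n² = 36.8 × 141.0² = 36.8 × 19880 = 731600 N/m.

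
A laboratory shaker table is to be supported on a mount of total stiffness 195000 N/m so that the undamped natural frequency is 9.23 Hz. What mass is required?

58.0 kg

ω_n = 2πf_n = 2π × 9.23 = 57.99 rad/s.
m = k/ω_n² = 195000/57.99² = 195000/3363 = 57.98 kg.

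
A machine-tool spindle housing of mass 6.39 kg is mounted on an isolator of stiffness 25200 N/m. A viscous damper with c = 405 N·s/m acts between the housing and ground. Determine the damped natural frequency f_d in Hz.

8.63 Hz

ω_n = √(k/m) = √(25200/6.39) = 62.80 rad/s.
Critical damping c_c = 2√(k·m) = 2√(25200 × 6.39) = 802.6 N·s/m, so ζ = c/c_c = 405/802.6 = 0.5046.
ω_d = ω_n√(1 − ζ²) = 62.80 × √(1 − 0.255) = 54.22 rad/s.
f_d = ω_d/(2π) = 8.629 Hz.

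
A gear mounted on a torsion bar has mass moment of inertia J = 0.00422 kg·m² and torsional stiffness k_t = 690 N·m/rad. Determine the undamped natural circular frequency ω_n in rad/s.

404 rad/s

ω_n = √(k_t/J) = √(690/0.00422) = √163500 = 404.4 rad/s.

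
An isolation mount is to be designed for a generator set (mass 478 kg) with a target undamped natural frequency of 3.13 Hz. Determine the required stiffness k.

ω_n = 2πf_n = 2π × 3.13 = 19.67 rad/s.
k = m·ω_n² = 478 × 19.67² = 478 × 386.8 = 184900 N/m.

185000 N/m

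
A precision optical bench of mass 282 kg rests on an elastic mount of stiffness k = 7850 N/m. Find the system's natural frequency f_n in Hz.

0.840 Hz

ω_n = √(k/m) = √(7850/282) = √27.84 = 5.276 rad/s.
f_n = ω_n/(2π) = 5.276/6.283 = 0.8397 Hz.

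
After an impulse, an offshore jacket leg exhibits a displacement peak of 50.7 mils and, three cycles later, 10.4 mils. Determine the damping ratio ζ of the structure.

Logarithmic decrement δ = (1/n)·ln(x₀/x_n) = (1/3)·ln(50.7/10.4) = (1/3)·ln(4.875) = 0.5280.
ζ = δ/√(4π² + δ²) = 0.5280/√(39.48 + 0.279) = 0.5280/6.305 = 0.08374.

0.0837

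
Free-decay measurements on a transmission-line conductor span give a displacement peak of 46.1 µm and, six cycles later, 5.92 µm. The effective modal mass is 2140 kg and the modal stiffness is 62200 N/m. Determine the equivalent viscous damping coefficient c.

1250 N·s/m

Logarithmic decrement δ = (1/n)·ln(x₀/x_n) = (1/6)·ln(46.1/5.92) = (1/6)·ln(7.787) = 0.3421.
ζ = δ/√(4π² + δ²) = 0.3421/√(39.48 + 0.117) = 0.3421/6.292 = 0.05436.
c = ζ · 2√(km) = 0.05436 × 2√(62200 × 2140) = 0.05436 × 23070 = 1254 N·s/m.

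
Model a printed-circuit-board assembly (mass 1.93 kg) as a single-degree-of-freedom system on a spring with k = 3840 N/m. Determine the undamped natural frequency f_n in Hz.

ω_n = √(k/m) = √(3840/1.93) = √1990 = 44.61 rad/s.
f_n = ω_n/(2π) = 44.61/6.283 = 7.099 Hz.

7.10 Hz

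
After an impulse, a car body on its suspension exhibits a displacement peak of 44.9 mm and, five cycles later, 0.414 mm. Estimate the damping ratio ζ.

0.148

Logarithmic decrement δ = (1/n)·ln(x₀/x_n) = (1/5)·ln(44.9/0.414) = (1/5)·ln(108.5) = 0.9373.
ζ = δ/√(4π² + δ²) = 0.9373/√(39.48 + 0.878) = 0.9373/6.353 = 0.1475.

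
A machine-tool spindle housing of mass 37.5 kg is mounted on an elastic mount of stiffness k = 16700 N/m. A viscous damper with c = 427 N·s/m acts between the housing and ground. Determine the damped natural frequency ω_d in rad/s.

20.3 rad/s

ω_n = √(k/m) = √(16700/37.5) = 21.10 rad/s.
Critical damping c_c = 2√(k·m) = 2√(16700 × 37.5) = 1583 N·s/m, so ζ = c/c_c = 427/1583 = 0.2698.
ω_d = ω_n√(1 − ζ²) = 21.10 × √(1 − 0.0728) = 20.32 rad/s.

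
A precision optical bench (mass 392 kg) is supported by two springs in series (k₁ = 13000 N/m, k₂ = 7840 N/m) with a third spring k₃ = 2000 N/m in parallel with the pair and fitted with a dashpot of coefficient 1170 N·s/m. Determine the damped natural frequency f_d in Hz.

0.624 Hz

Series pair: k_s = k₁k₂/(k₁+k₂) = (13000)(7840)/(13000 + 7840) = 4891 N/m. In parallel with k₃: k_eq = 4891 + 2000 = 6891 N/m.
ω_n = √(k_eq/m) = √(6891/392) = 4.193 rad/s.
Critical damping c_c = 2√(k_eq·m) = 2√(6891 × 392) = 3287 N·s/m, so ζ = c/c_c = 1170/3287 = 0.3559.
ω_d = ω_n√(1 − ζ²) = 4.193 × √(1 − 0.127) = 3.918 rad/s.
f_d = ω_d/(2π) = 0.6236 Hz.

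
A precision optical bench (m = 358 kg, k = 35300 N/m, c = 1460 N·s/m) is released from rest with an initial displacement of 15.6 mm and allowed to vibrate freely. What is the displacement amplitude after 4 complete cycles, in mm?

ζ = c/(2√(km)) = 1460/(2√(35300 × 358)) = 1460/7110 = 0.2053.
Logarithmic decrement δ = 2πζ/√(1 − ζ²) = 2π × 0.2053/√(1 − 0.0422) = 1.318.
After n cycles, x_n/x₀ = e^(−nδ), so x_4 = 15.6 × e^(−4 × 1.318) = 15.6 × 0.005126 = 0.07997 mm.

0.0800 mm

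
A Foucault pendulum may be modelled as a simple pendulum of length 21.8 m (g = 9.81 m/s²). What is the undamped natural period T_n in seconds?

For a simple pendulum ω_n = √(g/L) = √(9.81/21.8) = √0.4500 = 0.6708 rad/s.
T_n = 2π/ω_n = 6.283/0.6708 = 9.366 s.

9.37 s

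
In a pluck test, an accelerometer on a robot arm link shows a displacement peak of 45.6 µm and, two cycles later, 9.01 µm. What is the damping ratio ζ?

Logarithmic decrement δ = (1/n)·ln(x₀/x_n) = (1/2)·ln(45.6/9.01) = (1/2)·ln(5.061) = 0.8108.
ζ = δ/√(4π² + δ²) = 0.8108/√(39.48 + 0.657) = 0.8108/6.335 = 0.1280.

0.128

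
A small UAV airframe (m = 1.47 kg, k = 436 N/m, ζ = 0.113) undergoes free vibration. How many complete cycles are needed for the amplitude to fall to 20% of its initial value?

Logarithmic decrement δ = 2πζ/√(1 − ζ²) = 2π × 0.1130/√(1 − 0.0128) = 0.7146.
x_n/x₀ = e^(−nδ) ≤ 0.2; take ln: n ≥ ln(1/0.2)/δ = 1.609/0.7146 = 2.252.
So 3 complete cycles are required.

3 cycles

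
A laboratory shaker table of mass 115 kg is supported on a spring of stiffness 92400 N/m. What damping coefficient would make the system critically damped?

c_c = 2√(k·m) = 2√(92400 × 115) = 2 × 3260 = 6520 N·s/m.

6520 N·s/m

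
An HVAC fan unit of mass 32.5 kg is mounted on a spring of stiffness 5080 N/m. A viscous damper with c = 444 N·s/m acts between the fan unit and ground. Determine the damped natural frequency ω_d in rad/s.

10.5 rad/s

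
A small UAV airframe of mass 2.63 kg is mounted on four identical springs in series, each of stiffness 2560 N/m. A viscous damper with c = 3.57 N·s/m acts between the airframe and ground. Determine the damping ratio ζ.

0.0435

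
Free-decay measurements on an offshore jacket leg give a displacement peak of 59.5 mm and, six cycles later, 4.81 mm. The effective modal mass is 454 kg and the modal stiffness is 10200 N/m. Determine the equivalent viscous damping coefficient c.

Logarithmic decrement δ = (1/n)·ln(x₀/x_n) = (1/6)·ln(59.5/4.81) = (1/6)·ln(12.37) = 0.4192.
ζ = δ/√(4π² + δ²) = 0.4192/√(39.48 + 0.176) = 0.4192/6.297 = 0.06657.
c = ζ · 2√(km) = 0.06657 × 2√(10200 × 454) = 0.06657 × 4304 = 286.5 N·s/m.

287 N·s/m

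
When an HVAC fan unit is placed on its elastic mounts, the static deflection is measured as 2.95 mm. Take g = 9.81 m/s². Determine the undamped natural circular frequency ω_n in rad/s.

57.7 rad/s

ω_n = √(g/δ_st) = √(9.81/0.00295) = √3325 = 57.67 rad/s.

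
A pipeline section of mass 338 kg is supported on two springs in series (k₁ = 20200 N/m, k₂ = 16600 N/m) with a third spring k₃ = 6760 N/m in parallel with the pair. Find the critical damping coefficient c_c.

4630 N·s/m

Series pair: k_s = k₁k₂/(k₁+k₂) = (20200)(16600)/(20200 + 16600) = 9112 N/m. In parallel with k₃: k_eq = 9112 + 6760 = 15870 N/m.
c_c = 2√(k_eq·m) = 2√(15870 × 338) = 2 × 2316 = 4632 N·s/m.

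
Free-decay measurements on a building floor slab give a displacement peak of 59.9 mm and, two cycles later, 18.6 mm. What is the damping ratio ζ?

0.0927

Logarithmic decrement δ = (1/n)·ln(x₀/x_n) = (1/2)·ln(59.9/18.6) = (1/2)·ln(3.220) = 0.5848.
ζ = δ/√(4π² + δ²) = 0.5848/√(39.48 + 0.342) = 0.5848/6.310 = 0.09267.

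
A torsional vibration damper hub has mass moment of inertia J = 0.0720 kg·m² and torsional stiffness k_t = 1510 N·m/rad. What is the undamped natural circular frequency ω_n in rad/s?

ω_n = √(k_t/J) = √(1510/0.0720) = √20970 = 144.8 rad/s.

145 rad/s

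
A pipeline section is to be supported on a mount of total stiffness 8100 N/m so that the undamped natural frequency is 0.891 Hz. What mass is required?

ω_n = 2πf_n = 2π × 0.891 = 5.598 rad/s.
m = k/ω_n² = 8100/5.598² = 8100/31.34 = 258.4 kg.

258 kg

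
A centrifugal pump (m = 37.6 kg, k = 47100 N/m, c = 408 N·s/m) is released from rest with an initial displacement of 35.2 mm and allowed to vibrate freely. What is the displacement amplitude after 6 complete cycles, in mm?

0.102 mm

ζ = c/(2√(km)) = 408/(2√(47100 × 37.6)) = 408/2662 = 0.1533.
Logarithmic decrement δ = 2πζ/√(1 − ζ²) = 2π × 0.1533/√(1 − 0.0235) = 0.9747.
After n cycles, x_n/x₀ = e^(−nδ), so x_6 = 35.2 × e^(−6 × 0.9747) = 35.2 × 0.002885 = 0.1016 mm.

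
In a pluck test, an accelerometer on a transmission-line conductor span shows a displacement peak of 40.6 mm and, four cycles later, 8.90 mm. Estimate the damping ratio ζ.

0.0603

Logarithmic decrement δ = (1/n)·ln(x₀/x_n) = (1/4)·ln(40.6/8.90) = (1/4)·ln(4.562) = 0.3794.
ζ = δ/√(4π² + δ²) = 0.3794/√(39.48 + 0.144) = 0.3794/6.295 = 0.06028.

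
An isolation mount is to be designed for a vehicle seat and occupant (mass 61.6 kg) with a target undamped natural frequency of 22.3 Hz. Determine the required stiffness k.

ω_n = 2πf_n = 2π × 22.3 = 140.1 rad/s.
k = m·ω_n² = 61.6 × 140.1² = 61.6 × 19630 = 1209000 N/m.

1210000 N/m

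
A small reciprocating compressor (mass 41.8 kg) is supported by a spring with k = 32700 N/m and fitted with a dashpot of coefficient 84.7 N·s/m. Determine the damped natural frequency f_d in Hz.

ω_n = √(k/m) = √(32700/41.8) = 27.97 rad/s.
Critical damping c_c = 2√(k·m) = 2√(32700 × 41.8) = 2338 N·s/m, so ζ = c/c_c = 84.7/2338 = 0.03622.
ω_d = ω_n√(1 − ζ²) = 27.97 × √(1 − 0.00131) = 27.95 rad/s.
f_d = ω_d/(2π) = 4.449 Hz.

4.45 Hz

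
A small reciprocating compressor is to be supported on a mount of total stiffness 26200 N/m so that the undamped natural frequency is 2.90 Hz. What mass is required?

ω_n = 2πf_n = 2π × 2.90 = 18.22 rad/s.
m = k/ω_n² = 26200/18.22² = 26200/332.0 = 78.91 kg.

78.9 kg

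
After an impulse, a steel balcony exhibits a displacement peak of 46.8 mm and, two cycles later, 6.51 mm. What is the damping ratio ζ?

0.155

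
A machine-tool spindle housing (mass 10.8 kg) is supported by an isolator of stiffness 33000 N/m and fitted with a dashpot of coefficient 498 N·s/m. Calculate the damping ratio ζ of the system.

0.417

ω_n = √(k/m) = √(33000/10.8) = 55.28 rad/s.
Critical damping c_c = 2√(k·m) = 2√(33000 × 10.8) = 1194 N·s/m, so ζ = c/c_c = 498/1194 = 0.4171.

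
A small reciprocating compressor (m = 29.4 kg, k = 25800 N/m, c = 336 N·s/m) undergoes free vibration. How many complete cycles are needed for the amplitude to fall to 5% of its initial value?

ζ = c/(2√(km)) = 336/(2√(25800 × 29.4)) = 336/1742 = 0.1929.
Logarithmic decrement δ = 2πζ/√(1 − ζ²) = 2π × 0.1929/√(1 − 0.0372) = 1.235.
x_n/x₀ = e^(−nδ) ≤ 0.05; take ln: n ≥ ln(1/0.05)/δ = 2.996/1.235 = 2.425.
So 3 complete cycles are required.

3 cycles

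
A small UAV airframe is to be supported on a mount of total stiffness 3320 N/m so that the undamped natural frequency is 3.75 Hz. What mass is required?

ω_n = 2πf_n = 2π × 3.75 = 23.56 rad/s.
m = k/ω_n² = 3320/23.56² = 3320/555.2 = 5.980 kg.

5.98 kg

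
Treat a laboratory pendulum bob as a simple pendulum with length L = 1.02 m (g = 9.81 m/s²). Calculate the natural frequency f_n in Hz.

0.494 Hz

For a simple pendulum ω_n = √(g/L) = √(9.81/1.02) = √9.618 = 3.101 rad/s.
f_n = ω_n/(2π) = 3.101/6.283 = 0.4936 Hz.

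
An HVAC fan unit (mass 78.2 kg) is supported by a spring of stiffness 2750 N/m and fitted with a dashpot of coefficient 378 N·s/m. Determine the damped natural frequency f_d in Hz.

0.862 Hz

ω_n = √(k/m) = √(2750/78.2) = 5.930 rad/s.
Critical damping c_c = 2√(k·m) = 2√(2750 × 78.2) = 927.5 N·s/m, so ζ = c/c_c = 378/927.5 = 0.4076.
ω_d = ω_n√(1 − ζ²) = 5.930 × √(1 − 0.166) = 5.415 rad/s.
f_d = ω_d/(2π) = 0.8619 Hz.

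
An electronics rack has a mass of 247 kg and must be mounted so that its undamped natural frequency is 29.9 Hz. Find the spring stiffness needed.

ω_n = 2πf_n = 2π × 29.9 = 187.9 rad/s.
k = m·ω_n² = 247 × 187.9² = 247 × 35290 = 8718000 N/m.

8720000 N/m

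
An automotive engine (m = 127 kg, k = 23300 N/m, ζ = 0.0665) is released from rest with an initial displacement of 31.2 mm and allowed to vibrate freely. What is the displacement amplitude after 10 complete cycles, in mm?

0.474 mm

Logarithmic decrement δ = 2πζ/√(1 − ζ²) = 2π × 0.06650/√(1 − 0.00442) = 0.4188.
After n cycles, x_n/x₀ = e^(−nδ), so x_10 = 31.2 × e^(−10 × 0.4188) = 31.2 × 0.01518 = 0.4737 mm.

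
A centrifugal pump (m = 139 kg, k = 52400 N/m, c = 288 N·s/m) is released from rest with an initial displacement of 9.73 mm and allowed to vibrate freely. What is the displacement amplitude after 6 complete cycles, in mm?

ζ = c/(2√(km)) = 288/(2√(52400 × 139)) = 288/5398 = 0.05336.
Logarithmic decrement δ = 2πζ/√(1 − ζ²) = 2π × 0.05336/√(1 − 0.00285) = 0.3357.
After n cycles, x_n/x₀ = e^(−nδ), so x_6 = 9.73 × e^(−6 × 0.3357) = 9.73 × 0.1334 = 1.298 mm.

1.30 mm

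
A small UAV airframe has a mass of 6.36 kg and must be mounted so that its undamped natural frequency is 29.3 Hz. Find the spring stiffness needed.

216000 N/m

ω_n = 2πf_n = 2π × 29.3 = 184.1 rad/s.
k = m·ω_n² = 6.36 × 184.1² = 6.36 × 33890 = 215600 N/m.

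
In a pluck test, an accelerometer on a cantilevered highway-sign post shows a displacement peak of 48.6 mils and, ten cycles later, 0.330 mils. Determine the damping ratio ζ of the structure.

Logarithmic decrement δ = (1/n)·ln(x₀/x_n) = (1/10)·ln(48.6/0.330) = (1/10)·ln(147.3) = 0.4992.
ζ = δ/√(4π² + δ²) = 0.4992/√(39.48 + 0.249) = 0.4992/6.303 = 0.07921.

0.0792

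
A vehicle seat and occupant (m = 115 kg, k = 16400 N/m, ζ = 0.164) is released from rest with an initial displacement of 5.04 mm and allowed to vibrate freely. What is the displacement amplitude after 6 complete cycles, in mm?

Logarithmic decrement δ = 2πζ/√(1 − ζ²) = 2π × 0.1640/√(1 − 0.0269) = 1.045.
After n cycles, x_n/x₀ = e^(−nδ), so x_6 = 5.04 × e^(−6 × 1.045) = 5.04 × 0.001897 = 0.009561 mm.

0.00956 mm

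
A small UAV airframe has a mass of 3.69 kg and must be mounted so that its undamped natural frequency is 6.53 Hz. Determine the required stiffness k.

ω_n = 2πf_n = 2π × 6.53 = 41.03 rad/s.
k = m·ω_n² = 3.69 × 41.03² = 3.69 × 1683 = 6212 N/m.

6210 N/m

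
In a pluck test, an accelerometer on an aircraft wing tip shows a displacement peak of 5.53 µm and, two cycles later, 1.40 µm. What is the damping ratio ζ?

0.109

Logarithmic decrement δ = (1/n)·ln(x₀/x_n) = (1/2)·ln(5.53/1.40) = (1/2)·ln(3.950) = 0.6869.
ζ = δ/√(4π² + δ²) = 0.6869/√(39.48 + 0.472) = 0.6869/6.321 = 0.1087.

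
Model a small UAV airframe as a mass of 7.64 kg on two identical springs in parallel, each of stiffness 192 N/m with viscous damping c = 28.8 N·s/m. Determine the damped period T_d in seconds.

0.919 s

Parallel springs add: k_eq = 2 × 192 = 384.0 N/m.
ω_n = √(k_eq/m) = √(384.0/7.64) = 7.090 rad/s.
Critical damping c_c = 2√(k_eq·m) = 2√(384.0 × 7.64) = 108.3 N·s/m, so ζ = c/c_c = 28.8/108.3 = 0.2659.
ω_d = ω_n√(1 − ζ²) = 7.090 × √(1 − 0.0707) = 6.834 rad/s.
T_d = 2π/ω_d = 0.9193 s.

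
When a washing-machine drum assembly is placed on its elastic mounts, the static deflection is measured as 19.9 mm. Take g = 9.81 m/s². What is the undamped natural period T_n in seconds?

ω_n = √(g/δ_st) = √(9.81/0.0199) = √493.0 = 22.20 rad/s.
T_n = 2π/ω_n = 6.283/22.20 = 0.2830 s.

0.283 s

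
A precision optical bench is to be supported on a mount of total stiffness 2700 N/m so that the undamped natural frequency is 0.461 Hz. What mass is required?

322 kg

ω_n = 2πf_n = 2π × 0.461 = 2.897 rad/s.
m = k/ω_n² = 2700/2.897² = 2700/8.390 = 321.8 kg.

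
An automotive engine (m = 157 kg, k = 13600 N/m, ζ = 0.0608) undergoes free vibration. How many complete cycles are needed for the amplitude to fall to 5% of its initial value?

Logarithmic decrement δ = 2πζ/√(1 − ζ²) = 2π × 0.06080/√(1 − 0.00370) = 0.3827.
x_n/x₀ = e^(−nδ) ≤ 0.05; take ln: n ≥ ln(1/0.05)/δ = 2.996/0.3827 = 7.827.
So 8 complete cycles are required.

8 cycles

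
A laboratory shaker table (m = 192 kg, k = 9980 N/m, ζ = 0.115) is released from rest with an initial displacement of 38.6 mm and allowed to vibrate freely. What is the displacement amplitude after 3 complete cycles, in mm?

Logarithmic decrement δ = 2πζ/√(1 − ζ²) = 2π × 0.1150/√(1 − 0.0132) = 0.7274.
After n cycles, x_n/x₀ = e^(−nδ), so x_3 = 38.6 × e^(−3 × 0.7274) = 38.6 × 0.1128 = 4.354 mm.

4.35 mm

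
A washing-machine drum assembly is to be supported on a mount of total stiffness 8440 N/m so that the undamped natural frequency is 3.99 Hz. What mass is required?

ω_n = 2πf_n = 2π × 3.99 = 25.07 rad/s.
m = k/ω_n² = 8440/25.07² = 8440/628.5 = 13.43 kg.

13.4 kg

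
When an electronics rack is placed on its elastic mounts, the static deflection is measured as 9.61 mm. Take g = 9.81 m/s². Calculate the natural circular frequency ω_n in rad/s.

32.0 rad/s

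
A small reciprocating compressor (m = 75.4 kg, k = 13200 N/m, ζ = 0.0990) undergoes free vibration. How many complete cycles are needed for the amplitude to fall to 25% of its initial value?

Logarithmic decrement δ = 2πζ/√(1 − ζ²) = 2π × 0.09900/√(1 − 0.00980) = 0.6251.
x_n/x₀ = e^(−nδ) ≤ 0.25; take ln: n ≥ ln(1/0.25)/δ = 1.386/0.6251 = 2.218.
So 3 complete cycles are required.

3 cycles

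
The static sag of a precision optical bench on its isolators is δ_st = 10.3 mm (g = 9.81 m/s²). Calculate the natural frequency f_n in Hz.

ω_n = √(g/δ_st) = √(9.81/0.0103) = √952.4 = 30.86 rad/s.
f_n = ω_n/(2π) = 30.86/6.283 = 4.912 Hz.

4.91 Hz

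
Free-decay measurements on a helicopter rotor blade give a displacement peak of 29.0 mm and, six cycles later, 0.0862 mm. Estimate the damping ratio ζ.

Logarithmic decrement δ = (1/n)·ln(x₀/x_n) = (1/6)·ln(29.0/0.0862) = (1/6)·ln(336.4) = 0.9697.
ζ = δ/√(4π² + δ²) = 0.9697/√(39.48 + 0.940) = 0.9697/6.358 = 0.1525.

0.153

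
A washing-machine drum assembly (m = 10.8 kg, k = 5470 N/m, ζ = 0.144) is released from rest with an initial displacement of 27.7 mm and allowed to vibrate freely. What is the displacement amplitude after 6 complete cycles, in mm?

0.115 mm

Logarithmic decrement δ = 2πζ/√(1 − ζ²) = 2π × 0.1440/√(1 − 0.0207) = 0.9143.
After n cycles, x_n/x₀ = e^(−nδ), so x_6 = 27.7 × e^(−6 × 0.9143) = 27.7 × 0.004145 = 0.1148 mm.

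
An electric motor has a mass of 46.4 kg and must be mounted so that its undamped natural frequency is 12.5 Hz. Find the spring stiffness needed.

286000 N/m

ω_n = 2πf_n = 2π × 12.5 = 78.54 rad/s.
k = m·ω_n² = 46.4 × 78.54² = 46.4 × 6169 = 286200 N/m.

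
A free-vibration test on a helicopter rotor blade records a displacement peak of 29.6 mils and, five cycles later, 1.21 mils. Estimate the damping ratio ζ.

0.101

Logarithmic decrement δ = (1/n)·ln(x₀/x_n) = (1/5)·ln(29.6/1.21) = (1/5)·ln(24.46) = 0.6394.
ζ = δ/√(4π² + δ²) = 0.6394/√(39.48 + 0.409) = 0.6394/6.316 = 0.1012.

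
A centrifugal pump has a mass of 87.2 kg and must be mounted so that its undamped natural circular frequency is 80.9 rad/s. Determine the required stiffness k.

571000 N/m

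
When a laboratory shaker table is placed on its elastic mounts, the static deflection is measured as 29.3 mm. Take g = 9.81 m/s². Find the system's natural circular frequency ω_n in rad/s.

ω_n = √(g/δ_st) = √(9.81/0.0293) = √334.8 = 18.30 rad/s.

18.3 rad/s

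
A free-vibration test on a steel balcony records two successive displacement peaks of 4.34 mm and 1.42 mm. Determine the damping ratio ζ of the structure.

Logarithmic decrement δ = (1/n)·ln(x₀/x_n) = (1/1)·ln(4.34/1.42) = (1/1)·ln(3.056) = 1.117.
ζ = δ/√(4π² + δ²) = 1.117/√(39.48 + 1.25) = 1.117/6.382 = 0.1751.

0.175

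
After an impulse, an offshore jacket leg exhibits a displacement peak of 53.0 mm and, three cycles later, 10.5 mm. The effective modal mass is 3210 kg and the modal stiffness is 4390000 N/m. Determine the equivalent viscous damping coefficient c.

20300 N·s/m

Logarithmic decrement δ = (1/n)·ln(x₀/x_n) = (1/3)·ln(53.0/10.5) = (1/3)·ln(5.048) = 0.5396.
ζ = δ/√(4π² + δ²) = 0.5396/√(39.48 + 0.291) = 0.5396/6.306 = 0.08557.
c = ζ · 2√(km) = 0.08557 × 2√(4390000 × 3210) = 0.08557 × 237400 = 20320 N·s/m.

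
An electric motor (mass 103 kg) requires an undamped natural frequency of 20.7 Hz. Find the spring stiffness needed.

ω_n = 2πf_n = 2π × 20.7 = 130.1 rad/s.
k = m·ω_n² = 103 × 130.1² = 103 × 16920 = 1742000 N/m.

1740000 N/m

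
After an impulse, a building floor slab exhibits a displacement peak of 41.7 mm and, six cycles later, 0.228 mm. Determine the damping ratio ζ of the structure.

0.137

Logarithmic decrement δ = (1/n)·ln(x₀/x_n) = (1/6)·ln(41.7/0.228) = (1/6)·ln(182.9) = 0.8682.
ζ = δ/√(4π² + δ²) = 0.8682/√(39.48 + 0.754) = 0.8682/6.343 = 0.1369.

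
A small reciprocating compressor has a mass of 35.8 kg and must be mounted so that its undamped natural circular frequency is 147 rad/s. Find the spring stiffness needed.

k = m·ω_n² = 35.8 × 147.0² = 35.8 × 21610 = 773600 N/m.

774000 N/m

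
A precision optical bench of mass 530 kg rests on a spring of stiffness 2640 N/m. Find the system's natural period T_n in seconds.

2.82 s

ω_n = √(k/m) = √(2640/530) = √4.981 = 2.232 rad/s.
T_n = 2π/ω_n = 6.283/2.232 = 2.815 s.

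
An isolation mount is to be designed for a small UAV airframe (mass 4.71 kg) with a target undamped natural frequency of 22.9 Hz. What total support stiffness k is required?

97500 N/m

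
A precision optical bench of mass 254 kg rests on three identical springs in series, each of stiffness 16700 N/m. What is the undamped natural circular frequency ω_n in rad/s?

4.68 rad/s

Series springs: 1/k_eq = 3/16700, so k_eq = 16700/3 = 5567 N/m.
ω_n = √(k_eq/m) = √(5567/254) = √21.92 = 4.681 rad/s.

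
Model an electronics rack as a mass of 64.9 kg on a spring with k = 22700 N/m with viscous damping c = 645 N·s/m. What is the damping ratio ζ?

ω_n = √(k/m) = √(22700/64.9) = 18.70 rad/s.
Critical damping c_c = 2√(k·m) = 2√(22700 × 64.9) = 2428 N·s/m, so ζ = c/c_c = 645/2428 = 0.2657.

0.266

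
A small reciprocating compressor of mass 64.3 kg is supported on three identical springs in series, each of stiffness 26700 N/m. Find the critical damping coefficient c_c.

1510 N·s/m

Series springs: 1/k_eq = 3/26700, so k_eq = 26700/3 = 8900 N/m.
c_c = 2√(k_eq·m) = 2√(8900 × 64.3) = 2 × 756.5 = 1513 N·s/m.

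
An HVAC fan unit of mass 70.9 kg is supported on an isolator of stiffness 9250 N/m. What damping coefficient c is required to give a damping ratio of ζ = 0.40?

c_c = 2√(k·m) = 2√(9250 × 70.9) = 1620 N·s/m.
c = ζ·c_c = 0.40 × 1620 = 647.9 N·s/m.

648 N·s/m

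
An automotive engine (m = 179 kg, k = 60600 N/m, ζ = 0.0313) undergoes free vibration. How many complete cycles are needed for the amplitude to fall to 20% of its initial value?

9 cycles

Logarithmic decrement δ = 2πζ/√(1 − ζ²) = 2π × 0.03130/√(1 − 0.000980) = 0.1968.
x_n/x₀ = e^(−nδ) ≤ 0.2; take ln: n ≥ ln(1/0.2)/δ = 1.609/0.1968 = 8.180.
So 9 complete cycles are required.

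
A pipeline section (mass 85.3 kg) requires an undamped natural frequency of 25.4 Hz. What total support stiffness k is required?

ω_n = 2πf_n = 2π × 25.4 = 159.6 rad/s.
k = m·ω_n² = 85.3 × 159.6² = 85.3 × 25470 = 2173000 N/m.

2170000 N/m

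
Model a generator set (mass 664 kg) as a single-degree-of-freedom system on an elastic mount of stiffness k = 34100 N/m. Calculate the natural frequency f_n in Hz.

ω_n = √(k/m) = √(34100/664) = √51.36 = 7.166 rad/s.
f_n = ω_n/(2π) = 7.166/6.283 = 1.141 Hz.

1.14 Hz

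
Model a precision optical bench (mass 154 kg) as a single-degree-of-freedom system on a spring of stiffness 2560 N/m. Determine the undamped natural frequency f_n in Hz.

0.649 Hz

ω_n = √(k/m) = √(2560/154) = √16.62 = 4.077 rad/s.
f_n = ω_n/(2π) = 4.077/6.283 = 0.6489 Hz.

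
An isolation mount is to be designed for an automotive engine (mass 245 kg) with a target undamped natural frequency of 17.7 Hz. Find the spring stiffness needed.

3030000 N/m

ω_n = 2πf_n = 2π × 17.7 = 111.2 rad/s.
k = m·ω_n² = 245 × 111.2² = 245 × 12370 = 3030000 N/m.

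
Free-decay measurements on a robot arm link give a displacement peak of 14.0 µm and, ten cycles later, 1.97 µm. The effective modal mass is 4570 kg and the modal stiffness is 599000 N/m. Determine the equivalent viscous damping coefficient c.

3260 N·s/m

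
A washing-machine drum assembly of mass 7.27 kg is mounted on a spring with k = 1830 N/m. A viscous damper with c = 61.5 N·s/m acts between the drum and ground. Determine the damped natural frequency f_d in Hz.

ω_n = √(k/m) = √(1830/7.27) = 15.87 rad/s.
Critical damping c_c = 2√(k·m) = 2√(1830 × 7.27) = 230.7 N·s/m, so ζ = c/c_c = 61.5/230.7 = 0.2666.
ω_d = ω_n√(1 − ζ²) = 15.87 × √(1 − 0.0711) = 15.29 rad/s.
f_d = ω_d/(2π) = 2.434 Hz.

2.43 Hz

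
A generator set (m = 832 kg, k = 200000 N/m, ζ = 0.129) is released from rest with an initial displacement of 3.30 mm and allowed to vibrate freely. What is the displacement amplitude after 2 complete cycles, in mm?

0.644 mm

Logarithmic decrement δ = 2πζ/√(1 − ζ²) = 2π × 0.1290/√(1 − 0.0166) = 0.8174.
After n cycles, x_n/x₀ = e^(−nδ), so x_2 = 3.30 × e^(−2 × 0.8174) = 3.30 × 0.1950 = 0.6435 mm.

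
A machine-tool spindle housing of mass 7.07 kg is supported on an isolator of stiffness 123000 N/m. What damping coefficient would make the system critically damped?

1870 N·s/m

c_c = 2√(k·m) = 2√(123000 × 7.07) = 2 × 932.5 = 1865 N·s/m.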